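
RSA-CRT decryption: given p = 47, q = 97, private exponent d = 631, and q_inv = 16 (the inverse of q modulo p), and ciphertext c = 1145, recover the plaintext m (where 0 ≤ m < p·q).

d_p = d mod (p−1) = 631 mod 46 = 33; d_q = d mod (q−1) = 55.
m₁ = c^(d_p) mod p: c ≡ 17 (mod 47), and 17^33 mod 47 = 28.
m₂ = c^(d_q) mod q: c ≡ 78 (mod 97), and 78^55 mod 97 = 55.
h = q_inv·(m₁ − m₂) mod p = 16·(28 − 55) mod 47 = 38.
m = m₂ + h·q = 55 + 38·97 = 3741.

3741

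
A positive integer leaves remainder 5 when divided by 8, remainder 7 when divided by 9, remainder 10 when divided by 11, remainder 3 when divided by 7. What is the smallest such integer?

3013

The moduli are pairwise coprime; N = 8·9·11·7 = 5544.
N/8 = 693; 693 ≡ 5 (mod 8); 5·5 ≡ 1, so inverse 5.
N/9 = 616; 616 ≡ 4 (mod 9); 4·7 ≡ 1, so inverse 7.
N/11 = 504; 504 ≡ 9 (mod 11); 9·5 ≡ 1, so inverse 5.
N/7 = 792; 792 ≡ 1 (mod 7), inverse 1.
a ≡ 5·693·5 + 7·616·7 + 10·504·5 + 3·792·1 = 75085.
75085 mod 5544 = 3013.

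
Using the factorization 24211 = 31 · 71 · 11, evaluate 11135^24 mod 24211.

Mod 31: 11135 ≡ 6; 6^24 ≡ 1 (mod 31).
Mod 71: 11135 ≡ 59; 59^24 ≡ 49 (mod 71).
Mod 11: 11135 ≡ 3; by Fermat, exponent reduces to 24 mod 10 = 4; 3^4 ≡ 4 (mod 11).
Combine by CRT: x ≡ 1 (mod 31), x ≡ 49 (mod 71), x ≡ 4 (mod 11) ⇒ x ≡ 15811 (mod 24211).

15811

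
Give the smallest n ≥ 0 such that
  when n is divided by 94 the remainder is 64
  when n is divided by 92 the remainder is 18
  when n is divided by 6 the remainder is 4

6550

gcd(94, 92) = 2 and 2 | (18 − 64), so the pair is consistent; merging gives n ≡ 2226 (mod 4324), where 4324 = lcm(94, 92).
gcd(4324, 6) = 2 and 2 | (4 − 2226), so the pair is consistent; merging gives n ≡ 6550 (mod 12972), where 12972 = lcm(4324, 6).
The solution is unique modulo lcm(94, 92, 6) = 12972.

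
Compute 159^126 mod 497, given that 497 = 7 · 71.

Mod 7: 159 ≡ 5; since 6 | 126, by Fermat 5^126 ≡ 1 (mod 7).
Mod 71: 159 ≡ 17; by Fermat, exponent reduces to 126 mod 70 = 56; 17^56 ≡ 54 (mod 71).
Combine by CRT: x ≡ 1 (mod 7), x ≡ 54 (mod 71) ⇒ x ≡ 267 (mod 497).

267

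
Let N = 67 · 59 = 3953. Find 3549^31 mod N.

Mod 67: 3549 ≡ 65; 65^31 ≡ 17 (mod 67).
Mod 59: 3549 ≡ 9; 9^31 ≡ 22 (mod 59).
Combine by CRT: x ≡ 17 (mod 67), x ≡ 22 (mod 59) ⇒ x ≡ 553 (mod 3953).

553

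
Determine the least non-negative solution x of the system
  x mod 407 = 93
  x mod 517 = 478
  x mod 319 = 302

gcd(407, 517) = 11 and 11 | (478 − 93), so the pair is consistent; merging gives x ≡ 8233 (mod 19129), where 19129 = lcm(407, 517).
gcd(19129, 319) = 11 and 11 | (302 − 8233), so the pair is consistent; merging gives x ≡ 486458 (mod 554741), where 554741 = lcm(19129, 319).
The solution is unique modulo lcm(407, 517, 319) = 554741.

486458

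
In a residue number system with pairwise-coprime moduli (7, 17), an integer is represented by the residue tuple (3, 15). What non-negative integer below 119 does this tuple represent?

66

Combine the congruences pairwise.
From x ≡ 3 (mod 7) write x = 3 + 7t. Substituting into x ≡ 15 (mod 17) gives 7t ≡ 12 (mod 17), and since 7⁻¹ ≡ 5 (mod 17), t ≡ 9. Hence x ≡ 3 + 7·9 = 66 (mod 119).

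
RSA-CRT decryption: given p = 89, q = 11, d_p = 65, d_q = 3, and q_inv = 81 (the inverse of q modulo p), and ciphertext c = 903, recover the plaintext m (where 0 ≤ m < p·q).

m₁ = c^(d_p) mod p: c ≡ 13 (mod 89), and 13^65 mod 89 = 30.
m₂ = c^(d_q) mod q: c ≡ 1 (mod 11), and 1^3 mod 11 = 1.
h = q_inv·(m₁ − m₂) mod p = 81·(30 − 1) mod 89 = 35.
m = m₂ + h·q = 1 + 35·11 = 386.

386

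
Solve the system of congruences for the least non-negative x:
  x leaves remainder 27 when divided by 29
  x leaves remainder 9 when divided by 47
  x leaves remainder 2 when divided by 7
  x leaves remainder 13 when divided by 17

From x ≡ 27 (mod 29) write x = 27 + 29t. Substituting into x ≡ 9 (mod 47) gives 29t ≡ 29 (mod 47), and since 29⁻¹ ≡ 13 (mod 47), t ≡ 1. Hence x ≡ 27 + 29·1 = 56 (mod 1363).
From x ≡ 56 (mod 1363) write x = 56 + 1363t. Substituting into x ≡ 2 (mod 7) gives 1363t ≡ 2 (mod 7), and since 5⁻¹ ≡ 3 (mod 7), t ≡ 6. Hence x ≡ 56 + 1363·6 = 8234 (mod 9541).
From x ≡ 8234 (mod 9541) write x = 8234 + 9541t. Substituting into x ≡ 13 (mod 17) gives 9541t ≡ 7 (mod 17), and since 4⁻¹ ≡ 13 (mod 17), t ≡ 6. Hence x ≡ 8234 + 9541·6 = 65480 (mod 162197).

65480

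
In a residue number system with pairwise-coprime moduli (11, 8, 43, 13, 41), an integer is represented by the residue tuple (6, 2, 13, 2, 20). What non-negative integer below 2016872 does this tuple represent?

From x ≡ 6 (mod 11) write x = 6 + 11t. Substituting into x ≡ 2 (mod 8) gives 11t ≡ 4 (mod 8), and since 3⁻¹ ≡ 3 (mod 8), t ≡ 4. Hence x ≡ 6 + 11·4 = 50 (mod 88).
From x ≡ 50 (mod 88) write x = 50 + 88t. Substituting into x ≡ 13 (mod 43) gives 88t ≡ 6 (mod 43), and since 2⁻¹ ≡ 22 (mod 43), t ≡ 3. Hence x ≡ 50 + 88·3 = 314 (mod 3784).
From x ≡ 314 (mod 3784) write x = 314 + 3784t. Substituting into x ≡ 2 (mod 13) gives 3784t ≡ 0 (mod 13), and since 1⁻¹ ≡ 1 (mod 13), t ≡ 0. Hence x ≡ 314 + 3784·0 = 314 (mod 49192).
From x ≡ 314 (mod 49192) write x = 314 + 49192t. Substituting into x ≡ 20 (mod 41) gives 49192t ≡ 34 (mod 41), and since 33⁻¹ ≡ 5 (mod 41), t ≡ 6. Hence x ≡ 314 + 49192·6 = 295466 (mod 2016872).

295466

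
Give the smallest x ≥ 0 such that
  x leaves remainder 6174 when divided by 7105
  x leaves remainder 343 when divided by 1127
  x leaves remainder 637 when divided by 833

212219

gcd(7105, 1127) = 49 and 49 | (343 − 6174), so the pair is consistent; merging gives x ≡ 48804 (mod 163415), where 163415 = lcm(7105, 1127).
gcd(163415, 833) = 49 and 49 | (637 − 48804), so the pair is consistent; merging gives x ≡ 212219 (mod 2778055), where 2778055 = lcm(163415, 833).
The solution is unique modulo lcm(7105, 1127, 833) = 2778055.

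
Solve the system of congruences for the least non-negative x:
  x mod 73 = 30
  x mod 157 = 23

From x ≡ 30 (mod 73) write x = 30 + 73t. Substituting into x ≡ 23 (mod 157) gives 73t ≡ 150 (mod 157), and since 73⁻¹ ≡ 114 (mod 157), t ≡ 144. Hence x ≡ 30 + 73·144 = 10542 (mod 11461).

10542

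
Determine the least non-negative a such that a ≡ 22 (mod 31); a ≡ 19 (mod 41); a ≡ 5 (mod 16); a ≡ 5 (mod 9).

From a ≡ 22 (mod 31) write a = 22 + 31t. Substituting into a ≡ 19 (mod 41) gives 31t ≡ 38 (mod 41), and since 31⁻¹ ≡ 4 (mod 41), t ≡ 29. Hence a ≡ 22 + 31·29 = 921 (mod 1271).
From a ≡ 921 (mod 1271) write a = 921 + 1271t. Substituting into a ≡ 5 (mod 16) gives 1271t ≡ 12 (mod 16), and since 7⁻¹ ≡ 7 (mod 16), t ≡ 4. Hence a ≡ 921 + 1271·4 = 6005 (mod 20336).
From a ≡ 6005 (mod 20336) write a = 6005 + 20336t. Substituting into a ≡ 5 (mod 9) gives 20336t ≡ 3 (mod 9), and since 5⁻¹ ≡ 2 (mod 9), t ≡ 6. Hence a ≡ 6005 + 20336·6 = 128021 (mod 183024).

128021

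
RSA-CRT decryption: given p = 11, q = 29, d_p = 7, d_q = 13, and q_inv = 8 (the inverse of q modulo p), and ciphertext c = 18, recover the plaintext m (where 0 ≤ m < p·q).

182

m₁ = c^(d_p) mod p: c ≡ 7 (mod 11), and 7^7 mod 11 = 6.
m₂ = c^(d_q) mod q: c ≡ 18 (mod 29), and 18^13 mod 29 = 8.
h = q_inv·(m₁ − m₂) mod p = 8·(6 − 8) mod 11 = 6.
m = m₂ + h·q = 8 + 6·29 = 182.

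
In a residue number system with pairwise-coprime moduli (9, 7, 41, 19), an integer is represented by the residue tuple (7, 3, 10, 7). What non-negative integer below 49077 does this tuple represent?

From x ≡ 7 (mod 9) write x = 7 + 9t. Substituting into x ≡ 3 (mod 7) gives 9t ≡ 3 (mod 7), and since 2⁻¹ ≡ 4 (mod 7), t ≡ 5. Hence x ≡ 7 + 9·5 = 52 (mod 63).
From x ≡ 52 (mod 63) write x = 52 + 63t. Substituting into x ≡ 10 (mod 41) gives 63t ≡ 40 (mod 41), and since 22⁻¹ ≡ 28 (mod 41), t ≡ 13. Hence x ≡ 52 + 63·13 = 871 (mod 2583).
From x ≡ 871 (mod 2583) write x = 871 + 2583t. Substituting into x ≡ 7 (mod 19) gives 2583t ≡ 10 (mod 19), and since 18⁻¹ ≡ 18 (mod 19), t ≡ 9. Hence x ≡ 871 + 2583·9 = 24118 (mod 49077).

24118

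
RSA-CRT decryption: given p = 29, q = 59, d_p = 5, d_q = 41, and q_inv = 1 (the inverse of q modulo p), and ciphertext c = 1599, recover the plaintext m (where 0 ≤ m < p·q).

67

m₁ = c^(d_p) mod p: c ≡ 4 (mod 29), and 4^5 mod 29 = 9.
m₂ = c^(d_q) mod q: c ≡ 6 (mod 59), and 6^41 mod 59 = 8.
h = q_inv·(m₁ − m₂) mod p = 1·(9 − 8) mod 29 = 1.
m = m₂ + h·q = 8 + 1·59 = 67.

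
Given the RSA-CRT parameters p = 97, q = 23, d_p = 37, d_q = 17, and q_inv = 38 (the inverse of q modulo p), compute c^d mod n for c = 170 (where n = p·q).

509

m₁ = c^(d_p) mod p: c ≡ 73 (mod 97), and 73^37 mod 97 = 24.
m₂ = c^(d_q) mod q: c ≡ 9 (mod 23), and 9^17 mod 23 = 3.
h = q_inv·(m₁ − m₂) mod p = 38·(24 − 3) mod 97 = 22.
m = m₂ + h·q = 3 + 22·23 = 509.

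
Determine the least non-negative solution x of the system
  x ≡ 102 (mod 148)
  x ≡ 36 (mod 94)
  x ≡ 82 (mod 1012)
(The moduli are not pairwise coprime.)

gcd(148, 94) = 2 and 2 | (36 − 102), so the pair is consistent; merging gives x ≡ 694 (mod 6956), where 6956 = lcm(148, 94).
gcd(6956, 1012) = 4 and 4 | (82 − 694), so the pair is consistent; merging gives x ≡ 1078874 (mod 1759868), where 1759868 = lcm(6956, 1012).
The solution is unique modulo lcm(148, 94, 1012) = 1759868.

1078874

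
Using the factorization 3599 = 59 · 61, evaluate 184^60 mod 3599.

Mod 59: 184 ≡ 7; by Fermat, exponent reduces to 60 mod 58 = 2; 7^2 ≡ 49 (mod 59).
Mod 61: 184 ≡ 1; since 60 | 60, by Fermat 1^60 ≡ 1 (mod 61).
Combine by CRT: x ≡ 49 (mod 59), x ≡ 1 (mod 61) ⇒ x ≡ 1465 (mod 3599).

1465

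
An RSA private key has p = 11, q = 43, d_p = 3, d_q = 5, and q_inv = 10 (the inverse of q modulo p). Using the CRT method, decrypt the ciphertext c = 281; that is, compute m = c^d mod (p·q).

m₁ = c^(d_p) mod p: c ≡ 6 (mod 11), and 6^3 mod 11 = 7.
m₂ = c^(d_q) mod q: c ≡ 23 (mod 43), and 23^5 mod 43 = 17.
h = q_inv·(m₁ − m₂) mod p = 10·(7 − 17) mod 11 = 10.
m = m₂ + h·q = 17 + 10·43 = 447.

447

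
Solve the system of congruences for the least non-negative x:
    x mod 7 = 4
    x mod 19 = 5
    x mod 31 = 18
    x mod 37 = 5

The moduli are pairwise coprime; N = 7·19·31·37 = 152551.
N/7 = 21793; 21793 ≡ 2 (mod 7); 2·4 ≡ 1, so inverse 4.
N/19 = 8029; 8029 ≡ 11 (mod 19); 11·7 ≡ 1, so inverse 7.
N/31 = 4921; 4921 ≡ 23 (mod 31); 23·27 ≡ 1, so inverse 27.
N/37 = 4123; 4123 ≡ 16 (mod 37); 16·7 ≡ 1, so inverse 7.
x ≡ 4·21793·4 + 5·8029·7 + 18·4921·27 + 5·4123·7 = 3165614.
3165614 mod 152551 = 114594.

114594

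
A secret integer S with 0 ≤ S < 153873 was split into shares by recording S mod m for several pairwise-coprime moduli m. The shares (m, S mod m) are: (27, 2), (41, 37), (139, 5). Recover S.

The moduli are pairwise coprime; N = 27·41·139 = 153873.
N/27 = 5699; 5699 ≡ 2 (mod 27); 2·14 ≡ 1, so inverse 14.
N/41 = 3753; 3753 ≡ 22 (mod 41); 22·28 ≡ 1, so inverse 28.
N/139 = 1107; 1107 ≡ 134 (mod 139); 134·111 ≡ 1, so inverse 111.
S ≡ 2·5699·14 + 37·3753·28 + 5·1107·111 = 4662065.
4662065 mod 153873 = 45875.

45875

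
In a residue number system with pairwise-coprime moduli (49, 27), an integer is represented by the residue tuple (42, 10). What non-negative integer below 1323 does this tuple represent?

91

Combine the congruences pairwise.
From x ≡ 42 (mod 49) write x = 42 + 49t. Substituting into x ≡ 10 (mod 27) gives 49t ≡ 22 (mod 27), and since 22⁻¹ ≡ 16 (mod 27), t ≡ 1. Hence x ≡ 42 + 49·1 = 91 (mod 1323).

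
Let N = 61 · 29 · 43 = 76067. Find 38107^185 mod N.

74937

Mod 61: 38107 ≡ 43; by Fermat, exponent reduces to 185 mod 60 = 5; 43^5 ≡ 29 (mod 61).
Mod 29: 38107 ≡ 1; by Fermat, exponent reduces to 185 mod 28 = 17; 1^17 ≡ 1 (mod 29).
Mod 43: 38107 ≡ 9; by Fermat, exponent reduces to 185 mod 42 = 17; 9^17 ≡ 31 (mod 43).
Combine by CRT: x ≡ 29 (mod 61), x ≡ 1 (mod 29), x ≡ 31 (mod 43) ⇒ x ≡ 74937 (mod 76067).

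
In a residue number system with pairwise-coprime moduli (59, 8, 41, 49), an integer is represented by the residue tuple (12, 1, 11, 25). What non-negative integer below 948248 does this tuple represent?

344985

The moduli are pairwise coprime; N = 59·8·41·49 = 948248.
N/59 = 16072; 16072 ≡ 24 (mod 59); 24·32 ≡ 1, so inverse 32.
N/8 = 118531; 118531 ≡ 3 (mod 8); 3·3 ≡ 1, so inverse 3.
N/41 = 23128; 23128 ≡ 4 (mod 41); 4·31 ≡ 1, so inverse 31.
N/49 = 19352; 19352 ≡ 46 (mod 49); 46·16 ≡ 1, so inverse 16.
x ≡ 12·16072·32 + 1·118531·3 + 11·23128·31 + 25·19352·16 = 22154689.
22154689 mod 948248 = 344985.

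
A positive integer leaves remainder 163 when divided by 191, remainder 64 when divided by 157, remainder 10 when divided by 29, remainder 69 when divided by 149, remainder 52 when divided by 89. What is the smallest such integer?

The moduli are pairwise coprime; N = 191·157·29·149·89 = 11532070603.
N/191 = 60377333; 60377333 ≡ 132 (mod 191); 132·123 ≡ 1, so inverse 123.
N/157 = 73452679; 73452679 ≡ 72 (mod 157); 72·24 ≡ 1, so inverse 24.
N/29 = 397657607; 397657607 ≡ 8 (mod 29); 8·11 ≡ 1, so inverse 11.
N/149 = 77396447; 77396447 ≡ 36 (mod 149); 36·29 ≡ 1, so inverse 29.
N/89 = 129573827; 129573827 ≡ 62 (mod 89); 62·56 ≡ 1, so inverse 56.
m ≡ 163·60377333·123 + 64·73452679·24 + 10·397657607·11 + 69·77396447·29 + 52·129573827·56 = 1899260075702.
1899260075702 mod 11532070603 = 8000496810.

8000496810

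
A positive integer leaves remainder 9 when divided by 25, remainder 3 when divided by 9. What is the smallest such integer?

From k ≡ 9 (mod 25) write k = 9 + 25t. Substituting into k ≡ 3 (mod 9) gives 25t ≡ 3 (mod 9), and since 7⁻¹ ≡ 4 (mod 9), t ≡ 3. Hence k ≡ 9 + 25·3 = 84 (mod 225).

84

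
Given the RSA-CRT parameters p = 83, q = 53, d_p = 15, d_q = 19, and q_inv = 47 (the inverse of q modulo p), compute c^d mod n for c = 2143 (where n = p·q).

m₁ = c^(d_p) mod p: c ≡ 68 (mod 83), and 68^15 mod 83 = 69.
m₂ = c^(d_q) mod q: c ≡ 23 (mod 53), and 23^19 mod 53 = 30.
h = q_inv·(m₁ − m₂) mod p = 47·(69 − 30) mod 83 = 7.
m = m₂ + h·q = 30 + 7·53 = 401.

401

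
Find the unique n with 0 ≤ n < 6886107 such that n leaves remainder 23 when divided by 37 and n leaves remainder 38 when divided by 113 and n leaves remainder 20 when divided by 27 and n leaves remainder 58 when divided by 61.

From n ≡ 23 (mod 37) write n = 23 + 37t. Substituting into n ≡ 38 (mod 113) gives 37t ≡ 15 (mod 113), and since 37⁻¹ ≡ 55 (mod 113), t ≡ 34. Hence n ≡ 23 + 37·34 = 1281 (mod 4181).
From n ≡ 1281 (mod 4181) write n = 1281 + 4181t. Substituting into n ≡ 20 (mod 27) gives 4181t ≡ 8 (mod 27), and since 23⁻¹ ≡ 20 (mod 27), t ≡ 25. Hence n ≡ 1281 + 4181·25 = 105806 (mod 112887).
From n ≡ 105806 (mod 112887) write n = 105806 + 112887t. Substituting into n ≡ 58 (mod 61) gives 112887t ≡ 26 (mod 61), and since 37⁻¹ ≡ 33 (mod 61), t ≡ 4. Hence n ≡ 105806 + 112887·4 = 557354 (mod 6886107).

557354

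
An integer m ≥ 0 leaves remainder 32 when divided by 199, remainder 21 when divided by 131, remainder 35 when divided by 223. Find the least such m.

The moduli are pairwise coprime; N = 199·131·223 = 5813387.
N/199 = 29213; 29213 ≡ 159 (mod 199); 159·194 ≡ 1, so inverse 194.
N/131 = 44377; 44377 ≡ 99 (mod 131); 99·45 ≡ 1, so inverse 45.
N/223 = 26069; 26069 ≡ 201 (mod 223); 201·152 ≡ 1, so inverse 152.
m ≡ 32·29213·194 + 21·44377·45 + 35·26069·152 = 361977649.
361977649 mod 5813387 = 1547655.

1547655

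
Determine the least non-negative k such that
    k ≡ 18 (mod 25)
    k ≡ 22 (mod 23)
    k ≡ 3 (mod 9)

From k ≡ 18 (mod 25) write k = 18 + 25t. Substituting into k ≡ 22 (mod 23) gives 25t ≡ 4 (mod 23), and since 2⁻¹ ≡ 12 (mod 23), t ≡ 2. Hence k ≡ 18 + 25·2 = 68 (mod 575).
From k ≡ 68 (mod 575) write k = 68 + 575t. Substituting into k ≡ 3 (mod 9) gives 575t ≡ 7 (mod 9), and since 8⁻¹ ≡ 8 (mod 9), t ≡ 2. Hence k ≡ 68 + 575·2 = 1218 (mod 5175).

1218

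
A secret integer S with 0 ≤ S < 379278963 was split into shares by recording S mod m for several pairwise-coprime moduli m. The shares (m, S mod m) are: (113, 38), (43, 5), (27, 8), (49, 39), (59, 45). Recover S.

232342163

The moduli are pairwise coprime; N = 113·43·27·49·59 = 379278963.
N/113 = 3356451; 3356451 ≡ 12 (mod 113); 12·66 ≡ 1, so inverse 66.
N/43 = 8820441; 8820441 ≡ 23 (mod 43); 23·15 ≡ 1, so inverse 15.
N/27 = 14047369; 14047369 ≡ 25 (mod 27); 25·13 ≡ 1, so inverse 13.
N/49 = 7740387; 7740387 ≡ 4 (mod 49); 4·37 ≡ 1, so inverse 37.
N/59 = 6428457; 6428457 ≡ 53 (mod 59); 53·49 ≡ 1, so inverse 49.
S ≡ 38·3356451·66 + 5·8820441·15 + 8·14047369·13 + 39·7740387·37 + 45·6428457·49 = 35884564685.
35884564685 mod 379278963 = 232342163.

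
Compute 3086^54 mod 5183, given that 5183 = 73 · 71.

2017

Mod 73: 3086 ≡ 20; 20^54 ≡ 46 (mod 73).
Mod 71: 3086 ≡ 33; 33^54 ≡ 29 (mod 71).
Combine by CRT: x ≡ 46 (mod 73), x ≡ 29 (mod 71) ⇒ x ≡ 2017 (mod 5183).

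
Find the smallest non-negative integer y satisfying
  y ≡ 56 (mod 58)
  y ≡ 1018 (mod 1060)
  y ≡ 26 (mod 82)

755738

gcd(58, 1060) = 2 and 2 | (1018 − 56), so the pair is consistent; merging gives y ≡ 17978 (mod 30740), where 30740 = lcm(58, 1060).
gcd(30740, 82) = 2 and 2 | (26 − 17978), so the pair is consistent; merging gives y ≡ 755738 (mod 1260340), where 1260340 = lcm(30740, 82).
The solution is unique modulo lcm(58, 1060, 82) = 1260340.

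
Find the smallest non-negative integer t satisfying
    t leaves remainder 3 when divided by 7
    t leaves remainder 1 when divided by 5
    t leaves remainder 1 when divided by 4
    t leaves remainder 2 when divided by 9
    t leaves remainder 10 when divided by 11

Combine the congruences pairwise.
From t ≡ 3 (mod 7) write t = 3 + 7s. Substituting into t ≡ 1 (mod 5) gives 7s ≡ 3 (mod 5), and since 2⁻¹ ≡ 3 (mod 5), s ≡ 4. Hence t ≡ 3 + 7·4 = 31 (mod 35).
From t ≡ 31 (mod 35) write t = 31 + 35s. Substituting into t ≡ 1 (mod 4) gives 35s ≡ 2 (mod 4), and since 3⁻¹ ≡ 3 (mod 4), s ≡ 2. Hence t ≡ 31 + 35·2 = 101 (mod 140).
From t ≡ 101 (mod 140) write t = 101 + 140s. Substituting into t ≡ 2 (mod 9) gives 140s ≡ 0 (mod 9), and since 5⁻¹ ≡ 2 (mod 9), s ≡ 0. Hence t ≡ 101 + 140·0 = 101 (mod 1260).
From t ≡ 101 (mod 1260) write t = 101 + 1260s. Substituting into t ≡ 10 (mod 11) gives 1260s ≡ 8 (mod 11), and since 6⁻¹ ≡ 2 (mod 11), s ≡ 5. Hence t ≡ 101 + 1260·5 = 6401 (mod 13860).

6401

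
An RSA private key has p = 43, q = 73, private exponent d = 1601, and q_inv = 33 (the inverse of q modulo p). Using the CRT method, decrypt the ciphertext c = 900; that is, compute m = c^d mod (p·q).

d_p = d mod (p−1) = 1601 mod 42 = 5; d_q = d mod (q−1) = 17.
m₁ = c^(d_p) mod p: c ≡ 40 (mod 43), and 40^5 mod 43 = 15.
m₂ = c^(d_q) mod q: c ≡ 24 (mod 73), and 24^17 mod 73 = 3.
h = q_inv·(m₁ − m₂) mod p = 33·(15 − 3) mod 43 = 9.
m = m₂ + h·q = 3 + 9·73 = 660.

660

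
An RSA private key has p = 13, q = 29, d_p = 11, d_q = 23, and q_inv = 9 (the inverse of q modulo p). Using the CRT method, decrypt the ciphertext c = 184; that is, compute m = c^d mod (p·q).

98

m₁ = c^(d_p) mod p: c ≡ 2 (mod 13), and 2^11 mod 13 = 7.
m₂ = c^(d_q) mod q: c ≡ 10 (mod 29), and 10^23 mod 29 = 11.
h = q_inv·(m₁ − m₂) mod p = 9·(7 − 11) mod 13 = 3.
m = m₂ + h·q = 11 + 3·29 = 98.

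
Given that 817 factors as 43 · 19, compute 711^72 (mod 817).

723

Mod 43: 711 ≡ 23; by Fermat, exponent reduces to 72 mod 42 = 30; 23^30 ≡ 35 (mod 43).
Mod 19: 711 ≡ 8; since 18 | 72, by Fermat 8^72 ≡ 1 (mod 19).
Combine by CRT: x ≡ 35 (mod 43), x ≡ 1 (mod 19) ⇒ x ≡ 723 (mod 817).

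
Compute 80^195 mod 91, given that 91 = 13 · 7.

34

Mod 13: 80 ≡ 2; by Fermat, exponent reduces to 195 mod 12 = 3; 2^3 ≡ 8 (mod 13).
Mod 7: 80 ≡ 3; by Fermat, exponent reduces to 195 mod 6 = 3; 3^3 ≡ 6 (mod 7).
Combine by CRT: x ≡ 8 (mod 13), x ≡ 6 (mod 7) ⇒ x ≡ 34 (mod 91).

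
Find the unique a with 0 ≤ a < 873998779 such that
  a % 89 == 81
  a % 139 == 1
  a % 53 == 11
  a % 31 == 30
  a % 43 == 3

447615168

The moduli are pairwise coprime; N = 89·139·53·31·43 = 873998779.
N/89 = 9820211; 9820211 ≡ 40 (mod 89); 40·69 ≡ 1, so inverse 69.
N/139 = 6287761; 6287761 ≡ 96 (mod 139); 96·42 ≡ 1, so inverse 42.
N/53 = 16490543; 16490543 ≡ 17 (mod 53); 17·25 ≡ 1, so inverse 25.
N/31 = 28193509; 28193509 ≡ 1 (mod 31), inverse 1.
N/43 = 20325553; 20325553 ≡ 12 (mod 43); 12·18 ≡ 1, so inverse 18.
a ≡ 81·9820211·69 + 1·6287761·42 + 11·16490543·25 + 30·28193509·1 + 3·20325553·18 = 61627529698.
61627529698 mod 873998779 = 447615168.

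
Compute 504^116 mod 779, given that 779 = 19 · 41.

Mod 19: 504 ≡ 10; by Fermat, exponent reduces to 116 mod 18 = 8; 10^8 ≡ 17 (mod 19).
Mod 41: 504 ≡ 12; by Fermat, exponent reduces to 116 mod 40 = 36; 12^36 ≡ 4 (mod 41).
Combine by CRT: x ≡ 17 (mod 19), x ≡ 4 (mod 41) ⇒ x ≡ 701 (mod 779).

701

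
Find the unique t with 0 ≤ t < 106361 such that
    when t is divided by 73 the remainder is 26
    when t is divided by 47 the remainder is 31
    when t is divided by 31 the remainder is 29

The moduli are pairwise coprime; N = 73·47·31 = 106361.
N/73 = 1457; 1457 ≡ 70 (mod 73); 70·24 ≡ 1, so inverse 24.
N/47 = 2263; 2263 ≡ 7 (mod 47); 7·27 ≡ 1, so inverse 27.
N/31 = 3431; 3431 ≡ 21 (mod 31); 21·3 ≡ 1, so inverse 3.
t ≡ 26·1457·24 + 31·2263·27 + 29·3431·3 = 3101796.
3101796 mod 106361 = 17327.

17327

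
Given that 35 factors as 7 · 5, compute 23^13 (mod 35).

23

Mod 7: 23 ≡ 2; by Fermat, exponent reduces to 13 mod 6 = 1; 2^1 ≡ 2 (mod 7).
Mod 5: 23 ≡ 3; by Fermat, exponent reduces to 13 mod 4 = 1; 3^1 ≡ 3 (mod 5).
Combine by CRT: x ≡ 2 (mod 7), x ≡ 3 (mod 5) ⇒ x ≡ 23 (mod 35).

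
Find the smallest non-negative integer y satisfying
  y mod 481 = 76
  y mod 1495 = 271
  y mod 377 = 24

gcd(481, 1495) = 13 and 13 | (271 − 76), so the pair is consistent; merging gives y ≡ 36151 (mod 55315), where 55315 = lcm(481, 1495).
gcd(55315, 377) = 13 and 13 | (24 − 36151), so the pair is consistent; merging gives y ≡ 202096 (mod 1604135), where 1604135 = lcm(55315, 377).
The solution is unique modulo lcm(481, 1495, 377) = 1604135.

202096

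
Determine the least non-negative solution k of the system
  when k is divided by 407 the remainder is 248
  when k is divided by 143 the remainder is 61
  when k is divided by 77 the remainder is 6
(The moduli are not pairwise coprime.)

gcd(407, 143) = 11 and 11 | (61 − 248), so the pair is consistent; merging gives k ≡ 1062 (mod 5291), where 5291 = lcm(407, 143).
gcd(5291, 77) = 11 and 11 | (6 − 1062), so the pair is consistent; merging gives k ≡ 32808 (mod 37037), where 37037 = lcm(5291, 77).
The solution is unique modulo lcm(407, 143, 77) = 37037.

32808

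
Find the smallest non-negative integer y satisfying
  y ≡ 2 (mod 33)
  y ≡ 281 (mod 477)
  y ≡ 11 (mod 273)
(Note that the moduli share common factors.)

gcd(33, 477) = 3 and 3 | (281 − 2), so the pair is consistent; merging gives y ≡ 5051 (mod 5247), where 5247 = lcm(33, 477).
gcd(5247, 273) = 3 and 3 | (11 − 5051), so the pair is consistent; merging gives y ≡ 41780 (mod 477477), where 477477 = lcm(5247, 273).
The solution is unique modulo lcm(33, 477, 273) = 477477.

41780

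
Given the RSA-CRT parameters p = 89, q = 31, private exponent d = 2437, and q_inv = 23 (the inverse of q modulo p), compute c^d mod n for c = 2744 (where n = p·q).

d_p = d mod (p−1) = 2437 mod 88 = 61; d_q = d mod (q−1) = 7.
m₁ = c^(d_p) mod p: c ≡ 74 (mod 89), and 74^61 mod 89 = 35.
m₂ = c^(d_q) mod q: c ≡ 16 (mod 31), and 16^7 mod 31 = 8.
h = q_inv·(m₁ − m₂) mod p = 23·(35 − 8) mod 89 = 87.
m = m₂ + h·q = 8 + 87·31 = 2705.

2705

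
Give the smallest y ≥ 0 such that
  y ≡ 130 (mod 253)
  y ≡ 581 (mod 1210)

27201

gcd(253, 1210) = 11 and 11 | (581 − 130), so the pair is consistent; merging gives y ≡ 27201 (mod 27830), where 27830 = lcm(253, 1210).
The solution is unique modulo lcm(253, 1210) = 27830.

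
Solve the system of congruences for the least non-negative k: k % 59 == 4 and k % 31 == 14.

417

Combine the congruences pairwise.
From k ≡ 4 (mod 59) write k = 4 + 59t. Substituting into k ≡ 14 (mod 31) gives 59t ≡ 10 (mod 31), and since 28⁻¹ ≡ 10 (mod 31), t ≡ 7. Hence k ≡ 4 + 59·7 = 417 (mod 1829).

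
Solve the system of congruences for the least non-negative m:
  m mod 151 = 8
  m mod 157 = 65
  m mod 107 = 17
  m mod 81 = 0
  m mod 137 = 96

12444502230

The moduli are pairwise coprime; N = 151·157·107·81·137 = 28149193953.
N/151 = 186418503; 186418503 ≡ 94 (mod 151); 94·98 ≡ 1, so inverse 98.
N/157 = 179294229; 179294229 ≡ 72 (mod 157); 72·24 ≡ 1, so inverse 24.
N/107 = 263076579; 263076579 ≡ 66 (mod 107); 66·60 ≡ 1, so inverse 60.
N/81 = 347520913; 347520913 ≡ 52 (mod 81); 52·67 ≡ 1, so inverse 67.
N/137 = 205468569; 205468569 ≡ 79 (mod 137); 79·111 ≡ 1, so inverse 111.
m ≡ 8·186418503·98 + 65·179294229·24 + 17·263076579·60 + 0·347520913·67 + 96·205468569·111 = 2883662285436.
2883662285436 mod 28149193953 = 12444502230.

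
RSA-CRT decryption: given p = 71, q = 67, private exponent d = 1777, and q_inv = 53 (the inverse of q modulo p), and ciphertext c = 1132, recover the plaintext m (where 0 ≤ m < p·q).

d_p = d mod (p−1) = 1777 mod 70 = 27; d_q = d mod (q−1) = 61.
m₁ = c^(d_p) mod p: c ≡ 67 (mod 71), and 67^27 mod 71 = 47.
m₂ = c^(d_q) mod q: c ≡ 60 (mod 67), and 60^61 mod 67 = 47.
h = q_inv·(m₁ − m₂) mod p = 53·(47 − 47) mod 71 = 0.
m = m₂ + h·q = 47 + 0·67 = 47.

47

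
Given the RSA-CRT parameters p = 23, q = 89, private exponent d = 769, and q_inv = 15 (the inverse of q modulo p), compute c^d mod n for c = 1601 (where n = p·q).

1868

d_p = d mod (p−1) = 769 mod 22 = 21; d_q = d mod (q−1) = 65.
m₁ = c^(d_p) mod p: c ≡ 14 (mod 23), and 14^21 mod 23 = 5.
m₂ = c^(d_q) mod q: c ≡ 88 (mod 89), and 88^65 mod 89 = 88.
h = q_inv·(m₁ − m₂) mod p = 15·(5 − 88) mod 23 = 20.
m = m₂ + h·q = 88 + 20·89 = 1868.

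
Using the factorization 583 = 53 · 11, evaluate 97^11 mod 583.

460

Mod 53: 97 ≡ 44; 44^11 ≡ 36 (mod 53).
Mod 11: 97 ≡ 9; by Fermat, exponent reduces to 11 mod 10 = 1; 9^1 ≡ 9 (mod 11).
Combine by CRT: x ≡ 36 (mod 53), x ≡ 9 (mod 11) ⇒ x ≡ 460 (mod 583).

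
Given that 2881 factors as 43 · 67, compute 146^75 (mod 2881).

Mod 43: 146 ≡ 17; by Fermat, exponent reduces to 75 mod 42 = 33; 17^33 ≡ 21 (mod 43).
Mod 67: 146 ≡ 12; by Fermat, exponent reduces to 75 mod 66 = 9; 12^9 ≡ 3 (mod 67).
Combine by CRT: x ≡ 21 (mod 43), x ≡ 3 (mod 67) ⇒ x ≡ 2214 (mod 2881).

2214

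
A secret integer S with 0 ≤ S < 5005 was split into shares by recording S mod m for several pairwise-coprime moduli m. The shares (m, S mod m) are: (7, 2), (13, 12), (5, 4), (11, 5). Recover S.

324

The moduli are pairwise coprime; N = 7·13·5·11 = 5005.
N/7 = 715; 715 ≡ 1 (mod 7), inverse 1.
N/13 = 385; 385 ≡ 8 (mod 13); 8·5 ≡ 1, so inverse 5.
N/5 = 1001; 1001 ≡ 1 (mod 5), inverse 1.
N/11 = 455; 455 ≡ 4 (mod 11); 4·3 ≡ 1, so inverse 3.
S ≡ 2·715·1 + 12·385·5 + 4·1001·1 + 5·455·3 = 35359.
35359 mod 5005 = 324.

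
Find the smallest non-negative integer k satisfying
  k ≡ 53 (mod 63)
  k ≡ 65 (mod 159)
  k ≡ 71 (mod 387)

58895

Combine the congruences pairwise.
gcd(63, 159) = 3 and 3 | (65 − 53), so the pair is consistent; merging gives k ≡ 2132 (mod 3339), where 3339 = lcm(63, 159).
gcd(3339, 387) = 9 and 9 | (71 − 2132), so the pair is consistent; merging gives k ≡ 58895 (mod 143577), where 143577 = lcm(3339, 387).
The solution is unique modulo lcm(63, 159, 387) = 143577.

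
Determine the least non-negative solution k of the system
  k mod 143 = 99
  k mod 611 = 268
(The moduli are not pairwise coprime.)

gcd(143, 611) = 13 and 13 | (268 − 99), so the pair is consistent; merging gives k ≡ 2101 (mod 6721), where 6721 = lcm(143, 611).
The solution is unique modulo lcm(143, 611) = 6721.

2101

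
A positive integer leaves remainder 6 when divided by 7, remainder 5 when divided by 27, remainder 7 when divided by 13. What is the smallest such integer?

1112

From k ≡ 6 (mod 7) write k = 6 + 7t. Substituting into k ≡ 5 (mod 27) gives 7t ≡ 26 (mod 27), and since 7⁻¹ ≡ 4 (mod 27), t ≡ 23. Hence k ≡ 6 + 7·23 = 167 (mod 189).
From k ≡ 167 (mod 189) write k = 167 + 189t. Substituting into k ≡ 7 (mod 13) gives 189t ≡ 9 (mod 13), and since 7⁻¹ ≡ 2 (mod 13), t ≡ 5. Hence k ≡ 167 + 189·5 = 1112 (mod 2457).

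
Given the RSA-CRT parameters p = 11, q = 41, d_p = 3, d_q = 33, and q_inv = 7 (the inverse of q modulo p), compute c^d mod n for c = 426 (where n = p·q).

160

m₁ = c^(d_p) mod p: c ≡ 8 (mod 11), and 8^3 mod 11 = 6.
m₂ = c^(d_q) mod q: c ≡ 16 (mod 41), and 16^33 mod 41 = 37.
h = q_inv·(m₁ − m₂) mod p = 7·(6 − 37) mod 11 = 3.
m = m₂ + h·q = 37 + 3·41 = 160.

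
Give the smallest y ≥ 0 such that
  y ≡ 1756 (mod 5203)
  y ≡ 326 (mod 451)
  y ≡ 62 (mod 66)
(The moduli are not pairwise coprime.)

1115198

Combine the congruences pairwise.
gcd(5203, 451) = 11 and 11 | (326 − 1756), so the pair is consistent; merging gives y ≡ 48583 (mod 213323), where 213323 = lcm(5203, 451).
gcd(213323, 66) = 11 and 11 | (62 − 48583), so the pair is consistent; merging gives y ≡ 1115198 (mod 1279938), where 1279938 = lcm(213323, 66).
The solution is unique modulo lcm(5203, 451, 66) = 1279938.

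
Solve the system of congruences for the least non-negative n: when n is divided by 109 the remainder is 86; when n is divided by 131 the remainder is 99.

From n ≡ 86 (mod 109) write n = 86 + 109t. Substituting into n ≡ 99 (mod 131) gives 109t ≡ 13 (mod 131), and since 109⁻¹ ≡ 125 (mod 131), t ≡ 53. Hence n ≡ 86 + 109·53 = 5863 (mod 14279).

5863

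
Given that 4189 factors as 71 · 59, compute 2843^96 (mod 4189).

466

Mod 71: 2843 ≡ 3; by Fermat, exponent reduces to 96 mod 70 = 26; 3^26 ≡ 40 (mod 71).
Mod 59: 2843 ≡ 11; by Fermat, exponent reduces to 96 mod 58 = 38; 11^38 ≡ 53 (mod 59).
Combine by CRT: x ≡ 40 (mod 71), x ≡ 53 (mod 59) ⇒ x ≡ 466 (mod 4189).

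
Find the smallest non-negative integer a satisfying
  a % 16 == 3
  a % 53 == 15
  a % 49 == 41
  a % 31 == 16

139299

The moduli are pairwise coprime; N = 16·53·49·31 = 1288112.
N/16 = 80507; 80507 ≡ 11 (mod 16); 11·3 ≡ 1, so inverse 3.
N/53 = 24304; 24304 ≡ 30 (mod 53); 30·23 ≡ 1, so inverse 23.
N/49 = 26288; 26288 ≡ 24 (mod 49); 24·47 ≡ 1, so inverse 47.
N/31 = 41552; 41552 ≡ 12 (mod 31); 12·13 ≡ 1, so inverse 13.
a ≡ 3·80507·3 + 15·24304·23 + 41·26288·47 + 16·41552·13 = 68409235.
68409235 mod 1288112 = 139299.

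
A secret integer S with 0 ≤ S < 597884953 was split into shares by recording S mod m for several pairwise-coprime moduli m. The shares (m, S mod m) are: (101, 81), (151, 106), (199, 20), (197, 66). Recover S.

256392217

Combine the congruences pairwise.
From S ≡ 81 (mod 101) write S = 81 + 101t. Substituting into S ≡ 106 (mod 151) gives 101t ≡ 25 (mod 151), and since 101⁻¹ ≡ 3 (mod 151), t ≡ 75. Hence S ≡ 81 + 101·75 = 7656 (mod 15251).
From S ≡ 7656 (mod 15251) write S = 7656 + 15251t. Substituting into S ≡ 20 (mod 199) gives 15251t ≡ 125 (mod 199), and since 127⁻¹ ≡ 152 (mod 199), t ≡ 95. Hence S ≡ 7656 + 15251·95 = 1456501 (mod 3034949).
From S ≡ 1456501 (mod 3034949) write S = 1456501 + 3034949t. Substituting into S ≡ 66 (mod 197) gives 3034949t ≡ 183 (mod 197), and since 164⁻¹ ≡ 191 (mod 197), t ≡ 84. Hence S ≡ 1456501 + 3034949·84 = 256392217 (mod 597884953).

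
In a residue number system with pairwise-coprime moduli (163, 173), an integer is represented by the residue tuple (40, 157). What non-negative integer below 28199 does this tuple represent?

Combine the congruences pairwise.
From x ≡ 40 (mod 163) write x = 40 + 163t. Substituting into x ≡ 157 (mod 173) gives 163t ≡ 117 (mod 173), and since 163⁻¹ ≡ 121 (mod 173), t ≡ 144. Hence x ≡ 40 + 163·144 = 23512 (mod 28199).

23512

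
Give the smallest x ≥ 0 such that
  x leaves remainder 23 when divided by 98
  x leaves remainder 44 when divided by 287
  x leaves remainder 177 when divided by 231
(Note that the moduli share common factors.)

Combine the congruences pairwise.
gcd(98, 287) = 7 and 7 | (44 − 23), so the pair is consistent; merging gives x ≡ 905 (mod 4018), where 4018 = lcm(98, 287).
gcd(4018, 231) = 7 and 7 | (177 − 905), so the pair is consistent; merging gives x ≡ 101355 (mod 132594), where 132594 = lcm(4018, 231).
The solution is unique modulo lcm(98, 287, 231) = 132594.

101355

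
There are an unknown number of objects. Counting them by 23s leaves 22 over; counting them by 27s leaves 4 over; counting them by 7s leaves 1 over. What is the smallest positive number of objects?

2920

Combine the congruences pairwise.
From N ≡ 22 (mod 23) write N = 22 + 23t. Substituting into N ≡ 4 (mod 27) gives 23t ≡ 9 (mod 27), and since 23⁻¹ ≡ 20 (mod 27), t ≡ 18. Hence N ≡ 22 + 23·18 = 436 (mod 621).
From N ≡ 436 (mod 621) write N = 436 + 621t. Substituting into N ≡ 1 (mod 7) gives 621t ≡ 6 (mod 7), and since 5⁻¹ ≡ 3 (mod 7), t ≡ 4. Hence N ≡ 436 + 621·4 = 2920 (mod 4347).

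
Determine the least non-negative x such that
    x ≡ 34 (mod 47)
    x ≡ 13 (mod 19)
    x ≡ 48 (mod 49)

2008

From x ≡ 34 (mod 47) write x = 34 + 47t. Substituting into x ≡ 13 (mod 19) gives 47t ≡ 17 (mod 19), and since 9⁻¹ ≡ 17 (mod 19), t ≡ 4. Hence x ≡ 34 + 47·4 = 222 (mod 893).
From x ≡ 222 (mod 893) write x = 222 + 893t. Substituting into x ≡ 48 (mod 49) gives 893t ≡ 22 (mod 49), and since 11⁻¹ ≡ 9 (mod 49), t ≡ 2. Hence x ≡ 222 + 893·2 = 2008 (mod 43757).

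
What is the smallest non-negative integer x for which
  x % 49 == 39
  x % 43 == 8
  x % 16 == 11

The moduli are pairwise coprime; N = 49·43·16 = 33712.
N/49 = 688; 688 ≡ 2 (mod 49); 2·25 ≡ 1, so inverse 25.
N/43 = 784; 784 ≡ 10 (mod 43); 10·13 ≡ 1, so inverse 13.
N/16 = 2107; 2107 ≡ 11 (mod 16); 11·3 ≡ 1, so inverse 3.
x ≡ 39·688·25 + 8·784·13 + 11·2107·3 = 821867.
821867 mod 33712 = 12779.

12779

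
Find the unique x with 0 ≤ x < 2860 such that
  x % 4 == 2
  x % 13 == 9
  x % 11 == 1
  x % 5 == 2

From x ≡ 2 (mod 4) write x = 2 + 4t. Substituting into x ≡ 9 (mod 13) gives 4t ≡ 7 (mod 13), and since 4⁻¹ ≡ 10 (mod 13), t ≡ 5. Hence x ≡ 2 + 4·5 = 22 (mod 52).
From x ≡ 22 (mod 52) write x = 22 + 52t. Substituting into x ≡ 1 (mod 11) gives 52t ≡ 1 (mod 11), and since 8⁻¹ ≡ 7 (mod 11), t ≡ 7. Hence x ≡ 22 + 52·7 = 386 (mod 572).
From x ≡ 386 (mod 572) write x = 386 + 572t. Substituting into x ≡ 2 (mod 5) gives 572t ≡ 1 (mod 5), and since 2⁻¹ ≡ 3 (mod 5), t ≡ 3. Hence x ≡ 386 + 572·3 = 2102 (mod 2860).

2102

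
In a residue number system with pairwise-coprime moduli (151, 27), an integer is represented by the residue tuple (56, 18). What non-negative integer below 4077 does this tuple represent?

207

Combine the congruences pairwise.
From x ≡ 56 (mod 151) write x = 56 + 151t. Substituting into x ≡ 18 (mod 27) gives 151t ≡ 16 (mod 27), and since 16⁻¹ ≡ 22 (mod 27), t ≡ 1. Hence x ≡ 56 + 151·1 = 207 (mod 4077).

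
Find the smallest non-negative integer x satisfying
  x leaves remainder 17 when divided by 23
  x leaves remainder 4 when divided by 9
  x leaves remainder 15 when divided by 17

661

From x ≡ 17 (mod 23) write x = 17 + 23t. Substituting into x ≡ 4 (mod 9) gives 23t ≡ 5 (mod 9), and since 5⁻¹ ≡ 2 (mod 9), t ≡ 1. Hence x ≡ 17 + 23·1 = 40 (mod 207).
From x ≡ 40 (mod 207) write x = 40 + 207t. Substituting into x ≡ 15 (mod 17) gives 207t ≡ 9 (mod 17), and since 3⁻¹ ≡ 6 (mod 17), t ≡ 3. Hence x ≡ 40 + 207·3 = 661 (mod 3519).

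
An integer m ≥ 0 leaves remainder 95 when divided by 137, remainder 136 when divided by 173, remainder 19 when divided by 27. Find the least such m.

608923

The moduli are pairwise coprime; N = 137·173·27 = 639927.
N/137 = 4671; 4671 ≡ 13 (mod 137); 13·116 ≡ 1, so inverse 116.
N/173 = 3699; 3699 ≡ 66 (mod 173); 66·97 ≡ 1, so inverse 97.
N/27 = 23701; 23701 ≡ 22 (mod 27); 22·16 ≡ 1, so inverse 16.
m ≡ 95·4671·116 + 136·3699·97 + 19·23701·16 = 107476732.
107476732 mod 639927 = 608923.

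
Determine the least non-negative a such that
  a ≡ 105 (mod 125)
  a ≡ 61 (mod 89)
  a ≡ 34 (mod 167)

1121105

Combine the congruences pairwise.
From a ≡ 105 (mod 125) write a = 105 + 125t. Substituting into a ≡ 61 (mod 89) gives 125t ≡ 45 (mod 89), and since 36⁻¹ ≡ 47 (mod 89), t ≡ 68. Hence a ≡ 105 + 125·68 = 8605 (mod 11125).
From a ≡ 8605 (mod 11125) write a = 8605 + 11125t. Substituting into a ≡ 34 (mod 167) gives 11125t ≡ 113 (mod 167), and since 103⁻¹ ≡ 60 (mod 167), t ≡ 100. Hence a ≡ 8605 + 11125·100 = 1121105 (mod 1857875).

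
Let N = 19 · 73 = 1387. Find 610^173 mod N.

1212

Mod 19: 610 ≡ 2; by Fermat, exponent reduces to 173 mod 18 = 11; 2^11 ≡ 15 (mod 19).
Mod 73: 610 ≡ 26; by Fermat, exponent reduces to 173 mod 72 = 29; 26^29 ≡ 44 (mod 73).
Combine by CRT: x ≡ 15 (mod 19), x ≡ 44 (mod 73) ⇒ x ≡ 1212 (mod 1387).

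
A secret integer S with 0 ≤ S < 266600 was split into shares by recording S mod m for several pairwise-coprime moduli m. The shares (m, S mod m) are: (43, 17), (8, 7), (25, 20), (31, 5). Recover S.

49295

The moduli are pairwise coprime; N = 43·8·25·31 = 266600.
N/43 = 6200; 6200 ≡ 8 (mod 43); 8·27 ≡ 1, so inverse 27.
N/8 = 33325; 33325 ≡ 5 (mod 8); 5·5 ≡ 1, so inverse 5.
N/25 = 10664; 10664 ≡ 14 (mod 25); 14·9 ≡ 1, so inverse 9.
N/31 = 8600; 8600 ≡ 13 (mod 31); 13·12 ≡ 1, so inverse 12.
S ≡ 17·6200·27 + 7·33325·5 + 20·10664·9 + 5·8600·12 = 6447695.
6447695 mod 266600 = 49295.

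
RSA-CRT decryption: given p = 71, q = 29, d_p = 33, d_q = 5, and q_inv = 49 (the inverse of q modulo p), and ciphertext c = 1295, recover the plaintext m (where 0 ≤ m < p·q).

369

m₁ = c^(d_p) mod p: c ≡ 17 (mod 71), and 17^33 mod 71 = 14.
m₂ = c^(d_q) mod q: c ≡ 19 (mod 29), and 19^5 mod 29 = 21.
h = q_inv·(m₁ − m₂) mod p = 49·(14 − 21) mod 71 = 12.
m = m₂ + h·q = 21 + 12·29 = 369.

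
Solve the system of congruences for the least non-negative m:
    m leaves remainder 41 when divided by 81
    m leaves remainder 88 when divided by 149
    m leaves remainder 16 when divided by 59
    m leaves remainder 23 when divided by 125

35658023

From m ≡ 41 (mod 81) write m = 41 + 81t. Substituting into m ≡ 88 (mod 149) gives 81t ≡ 47 (mod 149), and since 81⁻¹ ≡ 46 (mod 149), t ≡ 76. Hence m ≡ 41 + 81·76 = 6197 (mod 12069).
From m ≡ 6197 (mod 12069) write m = 6197 + 12069t. Substituting into m ≡ 16 (mod 59) gives 12069t ≡ 14 (mod 59), and since 33⁻¹ ≡ 34 (mod 59), t ≡ 4. Hence m ≡ 6197 + 12069·4 = 54473 (mod 712071).
From m ≡ 54473 (mod 712071) write m = 54473 + 712071t. Substituting into m ≡ 23 (mod 125) gives 712071t ≡ 50 (mod 125), and since 71⁻¹ ≡ 81 (mod 125), t ≡ 50. Hence m ≡ 54473 + 712071·50 = 35658023 (mod 89008875).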